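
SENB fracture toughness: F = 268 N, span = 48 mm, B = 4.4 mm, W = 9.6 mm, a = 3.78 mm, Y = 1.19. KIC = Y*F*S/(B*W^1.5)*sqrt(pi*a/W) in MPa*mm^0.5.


KIC = 1.19*268*48/(4.4*9.6^1.5)*sqrt(pi*3.78/9.6) = 130.09

130.09


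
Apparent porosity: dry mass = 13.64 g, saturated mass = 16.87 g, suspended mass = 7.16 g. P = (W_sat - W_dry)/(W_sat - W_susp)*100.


P = (16.87 - 13.64) / (16.87 - 7.16) * 100 = 3.23 / 9.71 * 100 = 33.3%

33.3


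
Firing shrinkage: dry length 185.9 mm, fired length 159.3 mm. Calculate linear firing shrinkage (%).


FS = (185.9 - 159.3) / 185.9 * 100 = 14.31%

14.31


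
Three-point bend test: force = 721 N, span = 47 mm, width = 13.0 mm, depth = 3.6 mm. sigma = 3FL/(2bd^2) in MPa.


sigma = 3*721*47/(2*13.0*3.6^2) = 301.7 MPa

301.7


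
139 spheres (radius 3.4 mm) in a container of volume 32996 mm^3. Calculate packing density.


V_sphere = 4/3*pi*3.4^3 = 164.6362 mm^3
Total V = 139*164.6362 = 22884.4318 mm^3
PD = 22884.4318 / 32996 = 0.694

0.694


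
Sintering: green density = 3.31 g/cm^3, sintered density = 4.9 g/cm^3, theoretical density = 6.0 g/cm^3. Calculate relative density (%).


Relative = 4.9 / 6.0 * 100 = 81.7%

81.7


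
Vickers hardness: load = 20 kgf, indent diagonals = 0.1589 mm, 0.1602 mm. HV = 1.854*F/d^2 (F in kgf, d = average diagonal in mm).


d_avg = (0.1589+0.1602)/2 = 0.15955 mm
HV = 1.854*20/0.15955^2 = 1457

1457


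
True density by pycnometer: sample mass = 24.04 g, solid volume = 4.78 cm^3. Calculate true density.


TD = 24.04 / 4.78 = 5.029 g/cm^3

5.029


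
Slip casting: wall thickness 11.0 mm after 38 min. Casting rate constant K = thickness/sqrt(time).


K = 11.0 / sqrt(38) = 11.0 / 6.1644 = 1.784 mm/min^0.5

1.784


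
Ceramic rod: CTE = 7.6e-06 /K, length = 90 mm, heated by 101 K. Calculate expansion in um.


dL = 7.6e-06 * 90 * 101 * 1000 = 69.084 um

69.084


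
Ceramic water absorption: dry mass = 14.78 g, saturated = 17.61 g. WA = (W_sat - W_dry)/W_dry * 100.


WA = (17.61 - 14.78) / 14.78 * 100 = 19.15%

19.15


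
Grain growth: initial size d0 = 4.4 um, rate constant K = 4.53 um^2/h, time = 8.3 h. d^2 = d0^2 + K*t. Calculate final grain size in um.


d^2 = 4.4^2 + 4.53*8.3 = 56.959
d = sqrt(56.959) = 7.55 um

7.55


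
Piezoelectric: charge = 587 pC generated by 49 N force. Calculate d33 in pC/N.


d33 = 587 / 49 = 12.0 pC/N

12.0


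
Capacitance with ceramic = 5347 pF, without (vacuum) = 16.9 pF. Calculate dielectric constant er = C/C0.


er = 5347 / 16.9 = 316.39

316.39


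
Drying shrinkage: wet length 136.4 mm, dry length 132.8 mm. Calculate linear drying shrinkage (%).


DS = (136.4 - 132.8) / 136.4 * 100 = 2.64%

2.64


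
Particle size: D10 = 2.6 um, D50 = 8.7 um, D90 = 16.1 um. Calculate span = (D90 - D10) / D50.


Span = (16.1 - 2.6) / 8.7 = 13.5 / 8.7 = 1.552

1.552


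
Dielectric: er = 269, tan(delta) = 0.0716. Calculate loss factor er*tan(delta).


Loss = 269 * 0.0716 = 19.26

19.26


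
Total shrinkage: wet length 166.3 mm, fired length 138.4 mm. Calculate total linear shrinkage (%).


TS = (166.3 - 138.4) / 166.3 * 100 = 16.78%

16.78


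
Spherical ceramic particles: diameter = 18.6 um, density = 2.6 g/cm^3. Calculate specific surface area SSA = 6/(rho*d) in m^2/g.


SSA = 6 / (2.6 * 18.6) = 0.124 m^2/g

0.124


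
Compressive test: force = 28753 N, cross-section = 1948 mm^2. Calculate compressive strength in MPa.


CS = 28753 / 1948 = 14.8 MPa

14.8


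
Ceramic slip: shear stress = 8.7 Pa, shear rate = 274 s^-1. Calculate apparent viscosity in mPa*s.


eta = tau/gamma * 1000 = 8.7/274 * 1000 = 31.8 mPa*s

31.8


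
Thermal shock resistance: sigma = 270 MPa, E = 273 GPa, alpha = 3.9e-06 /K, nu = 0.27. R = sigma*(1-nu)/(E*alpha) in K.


R = 270*(1-0.27)/(273*1000*3.9e-06) = 185 K

185


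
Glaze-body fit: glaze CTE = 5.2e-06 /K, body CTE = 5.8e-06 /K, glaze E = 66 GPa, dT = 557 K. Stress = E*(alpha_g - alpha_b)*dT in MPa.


Stress = 66*1000*(5.2e-06 - 5.8e-06)*557 = -22.1 MPa

-22.1


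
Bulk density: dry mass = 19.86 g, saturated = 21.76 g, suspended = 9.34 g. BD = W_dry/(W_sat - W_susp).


BD = 19.86 / (21.76 - 9.34) = 19.86 / 12.42 = 1.599 g/cm^3

1.599


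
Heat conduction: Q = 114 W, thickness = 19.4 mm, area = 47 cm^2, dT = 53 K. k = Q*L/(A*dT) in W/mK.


k = 114*19.4/1000/(47/10000*53) = 8.88 W/mK

8.88


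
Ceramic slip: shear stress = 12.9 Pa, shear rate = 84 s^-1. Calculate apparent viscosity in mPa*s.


eta = tau/gamma * 1000 = 12.9/84 * 1000 = 153.6 mPa*s

153.6


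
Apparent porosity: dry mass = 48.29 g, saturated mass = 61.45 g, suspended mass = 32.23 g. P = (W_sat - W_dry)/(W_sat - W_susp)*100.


P = (61.45 - 48.29) / (61.45 - 32.23) * 100 = 13.16 / 29.22 * 100 = 45.0%

45.0


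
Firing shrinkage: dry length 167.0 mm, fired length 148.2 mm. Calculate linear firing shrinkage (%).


FS = (167.0 - 148.2) / 167.0 * 100 = 11.26%

11.26


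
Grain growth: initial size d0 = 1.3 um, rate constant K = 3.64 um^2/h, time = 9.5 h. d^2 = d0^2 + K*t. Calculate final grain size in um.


d^2 = 1.3^2 + 3.64*9.5 = 36.27
d = sqrt(36.27) = 6.02 um

6.02


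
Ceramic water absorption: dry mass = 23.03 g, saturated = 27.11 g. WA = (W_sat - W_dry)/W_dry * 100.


WA = (27.11 - 23.03) / 23.03 * 100 = 17.72%

17.72


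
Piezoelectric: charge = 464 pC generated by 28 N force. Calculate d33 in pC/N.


d33 = 464 / 28 = 16.6 pC/N

16.6


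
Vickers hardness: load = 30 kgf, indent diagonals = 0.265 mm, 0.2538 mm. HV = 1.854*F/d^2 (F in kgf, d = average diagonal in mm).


d_avg = (0.265+0.2538)/2 = 0.2594 mm
HV = 1.854*30/0.2594^2 = 827

827


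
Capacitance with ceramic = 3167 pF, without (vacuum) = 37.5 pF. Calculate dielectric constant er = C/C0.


er = 3167 / 37.5 = 84.45

84.45


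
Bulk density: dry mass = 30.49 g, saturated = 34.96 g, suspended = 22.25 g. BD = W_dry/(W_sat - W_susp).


BD = 30.49 / (34.96 - 22.25) = 30.49 / 12.71 = 2.399 g/cm^3

2.399


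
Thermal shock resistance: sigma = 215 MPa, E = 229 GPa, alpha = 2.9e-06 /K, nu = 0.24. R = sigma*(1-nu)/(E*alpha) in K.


R = 215*(1-0.24)/(229*1000*2.9e-06) = 246 K

246


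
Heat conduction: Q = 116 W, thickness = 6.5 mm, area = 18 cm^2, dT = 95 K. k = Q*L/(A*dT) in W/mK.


k = 116*6.5/1000/(18/10000*95) = 4.41 W/mK

4.41


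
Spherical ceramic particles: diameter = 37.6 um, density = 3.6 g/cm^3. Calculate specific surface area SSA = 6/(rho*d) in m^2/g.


SSA = 6 / (3.6 * 37.6) = 0.044 m^2/g

0.044


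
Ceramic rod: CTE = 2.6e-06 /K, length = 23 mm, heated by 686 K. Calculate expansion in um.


dL = 2.6e-06 * 23 * 686 * 1000 = 41.023 um

41.023


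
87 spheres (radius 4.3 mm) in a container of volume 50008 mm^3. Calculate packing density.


V_sphere = 4/3*pi*4.3^3 = 333.0381 mm^3
Total V = 87*333.0381 = 28974.3147 mm^3
PD = 28974.3147 / 50008 = 0.579

0.579


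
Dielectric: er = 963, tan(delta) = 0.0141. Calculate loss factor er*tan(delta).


Loss = 963 * 0.0141 = 13.578

13.578


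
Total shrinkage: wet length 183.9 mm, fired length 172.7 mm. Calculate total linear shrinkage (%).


TS = (183.9 - 172.7) / 183.9 * 100 = 6.09%

6.09


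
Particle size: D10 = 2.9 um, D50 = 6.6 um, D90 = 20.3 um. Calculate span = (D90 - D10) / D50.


Span = (20.3 - 2.9) / 6.6 = 17.4 / 6.6 = 2.636

2.636


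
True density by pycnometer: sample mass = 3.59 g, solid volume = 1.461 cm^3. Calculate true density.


TD = 3.59 / 1.461 = 2.457 g/cm^3

2.457


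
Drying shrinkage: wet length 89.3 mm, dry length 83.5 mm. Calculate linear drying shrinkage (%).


DS = (89.3 - 83.5) / 89.3 * 100 = 6.49%

6.49


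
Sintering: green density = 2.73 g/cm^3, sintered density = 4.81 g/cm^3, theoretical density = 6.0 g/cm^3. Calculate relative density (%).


Relative = 4.81 / 6.0 * 100 = 80.2%

80.2


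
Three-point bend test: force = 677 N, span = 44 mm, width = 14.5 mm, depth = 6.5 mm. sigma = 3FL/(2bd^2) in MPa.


sigma = 3*677*44/(2*14.5*6.5^2) = 72.9 MPa

72.9


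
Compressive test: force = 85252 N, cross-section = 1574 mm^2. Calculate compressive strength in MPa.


CS = 85252 / 1574 = 54.2 MPa

54.2


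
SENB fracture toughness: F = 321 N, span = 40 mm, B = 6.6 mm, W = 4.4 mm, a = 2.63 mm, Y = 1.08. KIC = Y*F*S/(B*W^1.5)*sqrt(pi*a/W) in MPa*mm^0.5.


KIC = 1.08*321*40/(6.6*4.4^1.5)*sqrt(pi*2.63/4.4) = 311.96

311.96


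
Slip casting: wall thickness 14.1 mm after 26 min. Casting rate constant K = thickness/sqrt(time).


K = 14.1 / sqrt(26) = 14.1 / 5.099 = 2.765 mm/min^0.5

2.765


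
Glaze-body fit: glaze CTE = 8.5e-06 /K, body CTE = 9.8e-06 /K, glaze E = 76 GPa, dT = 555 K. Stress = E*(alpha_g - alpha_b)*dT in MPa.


Stress = 76*1000*(8.5e-06 - 9.8e-06)*555 = -54.8 MPa

-54.8


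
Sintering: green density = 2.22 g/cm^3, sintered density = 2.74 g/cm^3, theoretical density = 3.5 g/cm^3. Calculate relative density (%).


Relative = 2.74 / 3.5 * 100 = 78.3%

78.3


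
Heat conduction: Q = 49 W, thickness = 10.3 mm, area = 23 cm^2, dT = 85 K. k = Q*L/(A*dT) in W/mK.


k = 49*10.3/1000/(23/10000*85) = 2.58 W/mK

2.58


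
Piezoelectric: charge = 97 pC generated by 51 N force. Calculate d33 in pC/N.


d33 = 97 / 51 = 1.9 pC/N

1.9


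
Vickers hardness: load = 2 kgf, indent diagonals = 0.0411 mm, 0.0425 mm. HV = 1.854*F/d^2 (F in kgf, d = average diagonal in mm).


d_avg = (0.0411+0.0425)/2 = 0.0418 mm
HV = 1.854*2/0.0418^2 = 2122

2122


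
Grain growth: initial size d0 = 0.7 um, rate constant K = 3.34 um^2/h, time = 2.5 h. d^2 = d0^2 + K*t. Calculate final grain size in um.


d^2 = 0.7^2 + 3.34*2.5 = 8.84
d = sqrt(8.84) = 2.97 um

2.97


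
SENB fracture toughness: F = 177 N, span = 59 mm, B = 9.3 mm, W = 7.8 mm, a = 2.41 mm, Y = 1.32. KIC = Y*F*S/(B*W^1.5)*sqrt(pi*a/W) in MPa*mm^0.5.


KIC = 1.32*177*59/(9.3*7.8^1.5)*sqrt(pi*2.41/7.8) = 67.04

67.04


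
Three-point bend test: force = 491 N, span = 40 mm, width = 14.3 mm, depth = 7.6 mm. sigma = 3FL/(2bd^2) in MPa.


sigma = 3*491*40/(2*14.3*7.6^2) = 35.7 MPa

35.7


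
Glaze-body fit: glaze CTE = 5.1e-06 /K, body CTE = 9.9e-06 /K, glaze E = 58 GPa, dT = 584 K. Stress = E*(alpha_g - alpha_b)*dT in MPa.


Stress = 58*1000*(5.1e-06 - 9.9e-06)*584 = -162.6 MPa

-162.6


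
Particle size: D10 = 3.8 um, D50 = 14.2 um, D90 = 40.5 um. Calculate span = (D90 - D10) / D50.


Span = (40.5 - 3.8) / 14.2 = 36.7 / 14.2 = 2.585

2.585


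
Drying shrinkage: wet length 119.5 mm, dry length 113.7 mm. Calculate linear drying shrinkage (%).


DS = (119.5 - 113.7) / 119.5 * 100 = 4.85%

4.85


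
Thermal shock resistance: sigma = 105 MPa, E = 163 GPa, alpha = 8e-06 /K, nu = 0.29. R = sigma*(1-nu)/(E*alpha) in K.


R = 105*(1-0.29)/(163*1000*8e-06) = 57 K

57


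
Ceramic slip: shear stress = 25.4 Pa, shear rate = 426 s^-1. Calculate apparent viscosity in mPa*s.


eta = tau/gamma * 1000 = 25.4/426 * 1000 = 59.6 mPa*s

59.6


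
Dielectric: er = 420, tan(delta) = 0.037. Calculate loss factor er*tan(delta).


Loss = 420 * 0.037 = 15.54

15.54


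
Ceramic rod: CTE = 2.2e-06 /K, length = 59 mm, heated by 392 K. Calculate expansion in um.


dL = 2.2e-06 * 59 * 392 * 1000 = 50.882 um

50.882


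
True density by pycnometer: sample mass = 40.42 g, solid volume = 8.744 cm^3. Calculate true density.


TD = 40.42 / 8.744 = 4.623 g/cm^3

4.623


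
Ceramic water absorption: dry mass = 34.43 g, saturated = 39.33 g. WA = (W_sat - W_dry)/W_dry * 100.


WA = (39.33 - 34.43) / 34.43 * 100 = 14.23%

14.23


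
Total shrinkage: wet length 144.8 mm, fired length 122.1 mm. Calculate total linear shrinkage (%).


TS = (144.8 - 122.1) / 144.8 * 100 = 15.68%

15.68


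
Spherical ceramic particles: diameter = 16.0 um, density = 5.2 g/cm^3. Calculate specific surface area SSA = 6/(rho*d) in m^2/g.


SSA = 6 / (5.2 * 16.0) = 0.072 m^2/g

0.072


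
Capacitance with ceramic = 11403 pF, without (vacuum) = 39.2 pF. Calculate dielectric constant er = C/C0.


er = 11403 / 39.2 = 290.89

290.89


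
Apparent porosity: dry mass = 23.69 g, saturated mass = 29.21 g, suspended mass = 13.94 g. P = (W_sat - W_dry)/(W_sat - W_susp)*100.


P = (29.21 - 23.69) / (29.21 - 13.94) * 100 = 5.52 / 15.27 * 100 = 36.1%

36.1


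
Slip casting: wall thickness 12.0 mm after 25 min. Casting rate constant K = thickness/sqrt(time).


K = 12.0 / sqrt(25) = 12.0 / 5.0 = 2.4 mm/min^0.5

2.4


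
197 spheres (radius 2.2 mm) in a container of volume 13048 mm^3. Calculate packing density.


V_sphere = 4/3*pi*2.2^3 = 44.6022 mm^3
Total V = 197*44.6022 = 8786.6334 mm^3
PD = 8786.6334 / 13048 = 0.673

0.673


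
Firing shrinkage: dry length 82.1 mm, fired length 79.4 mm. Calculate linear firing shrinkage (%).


FS = (82.1 - 79.4) / 82.1 * 100 = 3.29%

3.29


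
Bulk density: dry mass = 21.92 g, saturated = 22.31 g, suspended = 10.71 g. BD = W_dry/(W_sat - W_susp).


BD = 21.92 / (22.31 - 10.71) = 21.92 / 11.6 = 1.89 g/cm^3

1.89


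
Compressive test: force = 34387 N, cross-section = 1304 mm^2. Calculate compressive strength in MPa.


CS = 34387 / 1304 = 26.4 MPa

26.4


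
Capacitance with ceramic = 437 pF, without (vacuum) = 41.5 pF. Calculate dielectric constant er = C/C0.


er = 437 / 41.5 = 10.53

10.53


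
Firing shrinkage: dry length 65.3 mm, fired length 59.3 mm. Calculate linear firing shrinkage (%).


FS = (65.3 - 59.3) / 65.3 * 100 = 9.19%

9.19


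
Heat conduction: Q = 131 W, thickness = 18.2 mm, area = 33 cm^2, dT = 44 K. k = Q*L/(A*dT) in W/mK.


k = 131*18.2/1000/(33/10000*44) = 16.42 W/mK

16.42


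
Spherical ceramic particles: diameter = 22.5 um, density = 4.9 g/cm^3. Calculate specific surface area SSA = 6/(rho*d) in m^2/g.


SSA = 6 / (4.9 * 22.5) = 0.054 m^2/g

0.054


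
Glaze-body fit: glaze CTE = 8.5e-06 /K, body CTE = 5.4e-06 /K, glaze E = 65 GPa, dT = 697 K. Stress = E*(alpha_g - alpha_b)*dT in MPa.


Stress = 65*1000*(8.5e-06 - 5.4e-06)*697 = 140.4 MPa

140.4


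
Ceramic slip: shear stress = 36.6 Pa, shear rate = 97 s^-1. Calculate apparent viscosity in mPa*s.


eta = tau/gamma * 1000 = 36.6/97 * 1000 = 377.3 mPa*s

377.3


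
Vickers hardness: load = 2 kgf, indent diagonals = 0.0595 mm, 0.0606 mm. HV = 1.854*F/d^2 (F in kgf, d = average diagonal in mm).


d_avg = (0.0595+0.0606)/2 = 0.06005 mm
HV = 1.854*2/0.06005^2 = 1028

1028


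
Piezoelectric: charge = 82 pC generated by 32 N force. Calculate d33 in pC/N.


d33 = 82 / 32 = 2.6 pC/N

2.6


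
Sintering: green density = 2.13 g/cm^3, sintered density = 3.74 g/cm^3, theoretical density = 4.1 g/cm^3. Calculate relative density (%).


Relative = 3.74 / 4.1 * 100 = 91.2%

91.2


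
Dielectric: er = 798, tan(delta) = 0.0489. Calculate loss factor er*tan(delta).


Loss = 798 * 0.0489 = 39.022

39.022


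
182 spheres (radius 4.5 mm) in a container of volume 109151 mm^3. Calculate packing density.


V_sphere = 4/3*pi*4.5^3 = 381.7035 mm^3
Total V = 182*381.7035 = 69470.037 mm^3
PD = 69470.037 / 109151 = 0.636

0.636


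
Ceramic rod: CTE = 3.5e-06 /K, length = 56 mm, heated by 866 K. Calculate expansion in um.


dL = 3.5e-06 * 56 * 866 * 1000 = 169.736 um

169.736


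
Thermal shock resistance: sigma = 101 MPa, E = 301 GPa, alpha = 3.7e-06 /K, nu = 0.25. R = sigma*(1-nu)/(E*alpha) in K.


R = 101*(1-0.25)/(301*1000*3.7e-06) = 68 K

68


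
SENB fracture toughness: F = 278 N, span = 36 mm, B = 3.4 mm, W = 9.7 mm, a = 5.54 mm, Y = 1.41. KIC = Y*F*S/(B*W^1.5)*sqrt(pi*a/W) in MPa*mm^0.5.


KIC = 1.41*278*36/(3.4*9.7^1.5)*sqrt(pi*5.54/9.7) = 184.02

184.02


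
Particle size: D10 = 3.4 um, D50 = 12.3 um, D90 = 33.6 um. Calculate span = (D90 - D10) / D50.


Span = (33.6 - 3.4) / 12.3 = 30.2 / 12.3 = 2.455

2.455


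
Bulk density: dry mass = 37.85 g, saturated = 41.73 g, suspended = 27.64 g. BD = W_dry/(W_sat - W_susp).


BD = 37.85 / (41.73 - 27.64) = 37.85 / 14.09 = 2.686 g/cm^3

2.686


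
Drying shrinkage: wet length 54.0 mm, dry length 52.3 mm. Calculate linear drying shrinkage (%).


DS = (54.0 - 52.3) / 54.0 * 100 = 3.15%

3.15


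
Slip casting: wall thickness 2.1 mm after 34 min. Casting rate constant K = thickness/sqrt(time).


K = 2.1 / sqrt(34) = 2.1 / 5.831 = 0.36 mm/min^0.5

0.36


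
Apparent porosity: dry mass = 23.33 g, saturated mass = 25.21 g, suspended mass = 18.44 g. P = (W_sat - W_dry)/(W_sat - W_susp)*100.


P = (25.21 - 23.33) / (25.21 - 18.44) * 100 = 1.88 / 6.77 * 100 = 27.8%

27.8


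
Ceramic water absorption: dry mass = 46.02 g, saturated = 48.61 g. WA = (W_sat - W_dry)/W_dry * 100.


WA = (48.61 - 46.02) / 46.02 * 100 = 5.63%

5.63


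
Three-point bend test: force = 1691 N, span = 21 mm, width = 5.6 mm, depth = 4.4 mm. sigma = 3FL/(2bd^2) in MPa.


sigma = 3*1691*21/(2*5.6*4.4^2) = 491.3 MPa

491.3


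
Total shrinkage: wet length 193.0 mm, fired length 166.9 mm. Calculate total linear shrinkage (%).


TS = (193.0 - 166.9) / 193.0 * 100 = 13.52%

13.52


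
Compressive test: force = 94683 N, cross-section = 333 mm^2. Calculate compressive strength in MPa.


CS = 94683 / 333 = 284.3 MPa

284.3


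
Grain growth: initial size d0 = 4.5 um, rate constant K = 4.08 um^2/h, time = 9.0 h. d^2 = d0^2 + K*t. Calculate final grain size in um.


d^2 = 4.5^2 + 4.08*9.0 = 56.97
d = sqrt(56.97) = 7.55 um

7.55


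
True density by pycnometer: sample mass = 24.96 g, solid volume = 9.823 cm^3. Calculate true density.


TD = 24.96 / 9.823 = 2.541 g/cm^3

2.541


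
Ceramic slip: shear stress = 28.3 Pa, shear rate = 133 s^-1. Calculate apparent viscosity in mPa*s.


eta = tau/gamma * 1000 = 28.3/133 * 1000 = 212.8 mPa*s

212.8


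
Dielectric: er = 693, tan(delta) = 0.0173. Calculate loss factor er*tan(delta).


Loss = 693 * 0.0173 = 11.989

11.989


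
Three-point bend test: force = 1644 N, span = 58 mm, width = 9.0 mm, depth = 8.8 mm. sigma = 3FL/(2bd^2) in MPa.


sigma = 3*1644*58/(2*9.0*8.8^2) = 205.2 MPa

205.2


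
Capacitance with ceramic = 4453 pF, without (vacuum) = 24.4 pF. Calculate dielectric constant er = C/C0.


er = 4453 / 24.4 = 182.5

182.5


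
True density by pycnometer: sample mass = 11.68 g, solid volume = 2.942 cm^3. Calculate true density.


TD = 11.68 / 2.942 = 3.97 g/cm^3

3.97


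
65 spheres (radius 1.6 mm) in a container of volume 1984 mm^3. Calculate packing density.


V_sphere = 4/3*pi*1.6^3 = 17.1573 mm^3
Total V = 65*17.1573 = 1115.2245 mm^3
PD = 1115.2245 / 1984 = 0.562

0.562


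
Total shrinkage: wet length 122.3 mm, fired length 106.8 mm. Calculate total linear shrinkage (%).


TS = (122.3 - 106.8) / 122.3 * 100 = 12.67%

12.67


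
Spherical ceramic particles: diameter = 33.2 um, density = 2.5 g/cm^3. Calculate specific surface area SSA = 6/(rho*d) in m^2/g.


SSA = 6 / (2.5 * 33.2) = 0.072 m^2/g

0.072


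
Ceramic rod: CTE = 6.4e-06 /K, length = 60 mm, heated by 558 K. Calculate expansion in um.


dL = 6.4e-06 * 60 * 558 * 1000 = 214.272 um

214.272


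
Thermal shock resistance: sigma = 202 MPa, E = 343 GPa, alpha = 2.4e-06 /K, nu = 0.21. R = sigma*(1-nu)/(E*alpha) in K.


R = 202*(1-0.21)/(343*1000*2.4e-06) = 194 K

194


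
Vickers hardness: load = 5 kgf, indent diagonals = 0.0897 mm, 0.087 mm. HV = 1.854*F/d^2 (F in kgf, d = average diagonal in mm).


d_avg = (0.0897+0.087)/2 = 0.08835 mm
HV = 1.854*5/0.08835^2 = 1188

1188


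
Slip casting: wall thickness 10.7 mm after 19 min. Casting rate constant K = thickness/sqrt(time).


K = 10.7 / sqrt(19) = 10.7 / 4.3589 = 2.455 mm/min^0.5

2.455


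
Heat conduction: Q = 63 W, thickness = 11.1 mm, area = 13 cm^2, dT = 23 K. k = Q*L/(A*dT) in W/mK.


k = 63*11.1/1000/(13/10000*23) = 23.39 W/mK

23.39


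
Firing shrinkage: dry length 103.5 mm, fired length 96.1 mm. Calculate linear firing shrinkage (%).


FS = (103.5 - 96.1) / 103.5 * 100 = 7.15%

7.15


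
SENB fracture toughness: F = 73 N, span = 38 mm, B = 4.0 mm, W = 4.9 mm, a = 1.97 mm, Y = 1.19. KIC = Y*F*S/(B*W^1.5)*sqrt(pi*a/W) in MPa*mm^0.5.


KIC = 1.19*73*38/(4.0*4.9^1.5)*sqrt(pi*1.97/4.9) = 85.51

85.51


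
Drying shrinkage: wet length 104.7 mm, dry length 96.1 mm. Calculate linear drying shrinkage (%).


DS = (104.7 - 96.1) / 104.7 * 100 = 8.21%

8.21


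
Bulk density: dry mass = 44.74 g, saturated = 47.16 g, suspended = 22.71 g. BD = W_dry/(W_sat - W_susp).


BD = 44.74 / (47.16 - 22.71) = 44.74 / 24.45 = 1.83 g/cm^3

1.83


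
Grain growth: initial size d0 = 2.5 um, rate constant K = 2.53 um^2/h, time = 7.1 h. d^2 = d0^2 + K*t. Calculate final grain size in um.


d^2 = 2.5^2 + 2.53*7.1 = 24.213
d = sqrt(24.213) = 4.92 um

4.92


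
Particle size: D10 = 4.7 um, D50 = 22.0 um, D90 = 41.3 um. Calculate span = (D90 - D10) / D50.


Span = (41.3 - 4.7) / 22.0 = 36.6 / 22.0 = 1.664

1.664


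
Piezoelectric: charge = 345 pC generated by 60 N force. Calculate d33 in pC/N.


d33 = 345 / 60 = 5.8 pC/N

5.8


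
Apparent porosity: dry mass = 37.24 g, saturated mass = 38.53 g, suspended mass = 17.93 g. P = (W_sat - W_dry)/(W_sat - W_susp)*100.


P = (38.53 - 37.24) / (38.53 - 17.93) * 100 = 1.29 / 20.6 * 100 = 6.3%

6.3


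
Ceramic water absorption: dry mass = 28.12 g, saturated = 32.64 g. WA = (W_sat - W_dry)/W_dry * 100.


WA = (32.64 - 28.12) / 28.12 * 100 = 16.07%

16.07


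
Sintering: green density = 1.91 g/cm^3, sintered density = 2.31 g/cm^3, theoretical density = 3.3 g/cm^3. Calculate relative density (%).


Relative = 2.31 / 3.3 * 100 = 70.0%

70.0


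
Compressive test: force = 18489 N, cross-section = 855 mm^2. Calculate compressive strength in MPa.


CS = 18489 / 855 = 21.6 MPa

21.6


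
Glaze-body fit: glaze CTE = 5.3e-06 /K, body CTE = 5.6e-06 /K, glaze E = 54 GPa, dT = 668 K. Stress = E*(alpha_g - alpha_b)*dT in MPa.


Stress = 54*1000*(5.3e-06 - 5.6e-06)*668 = -10.8 MPa

-10.8


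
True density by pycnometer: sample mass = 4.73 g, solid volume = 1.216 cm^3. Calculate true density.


TD = 4.73 / 1.216 = 3.89 g/cm^3

3.89


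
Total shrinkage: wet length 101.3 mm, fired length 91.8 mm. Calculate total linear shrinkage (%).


TS = (101.3 - 91.8) / 101.3 * 100 = 9.38%

9.38


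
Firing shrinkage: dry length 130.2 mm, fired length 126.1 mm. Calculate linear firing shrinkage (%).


FS = (130.2 - 126.1) / 130.2 * 100 = 3.15%

3.15


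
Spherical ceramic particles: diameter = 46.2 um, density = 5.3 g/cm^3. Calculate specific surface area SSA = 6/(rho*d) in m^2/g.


SSA = 6 / (5.3 * 46.2) = 0.025 m^2/g

0.025


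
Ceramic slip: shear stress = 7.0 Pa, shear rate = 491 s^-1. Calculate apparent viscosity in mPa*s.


eta = tau/gamma * 1000 = 7.0/491 * 1000 = 14.3 mPa*s

14.3


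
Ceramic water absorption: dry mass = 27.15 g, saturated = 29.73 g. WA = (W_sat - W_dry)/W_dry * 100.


WA = (29.73 - 27.15) / 27.15 * 100 = 9.5%

9.5


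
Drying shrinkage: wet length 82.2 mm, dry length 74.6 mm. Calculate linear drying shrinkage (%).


DS = (82.2 - 74.6) / 82.2 * 100 = 9.25%

9.25


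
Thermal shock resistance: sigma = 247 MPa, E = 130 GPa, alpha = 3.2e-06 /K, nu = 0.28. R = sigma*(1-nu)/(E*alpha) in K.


R = 247*(1-0.28)/(130*1000*3.2e-06) = 428 K

428


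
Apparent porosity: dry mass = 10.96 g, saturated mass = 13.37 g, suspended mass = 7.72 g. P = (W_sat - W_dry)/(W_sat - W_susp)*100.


P = (13.37 - 10.96) / (13.37 - 7.72) * 100 = 2.41 / 5.65 * 100 = 42.7%

42.7


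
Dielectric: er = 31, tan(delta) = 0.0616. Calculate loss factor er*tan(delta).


Loss = 31 * 0.0616 = 1.91

1.91


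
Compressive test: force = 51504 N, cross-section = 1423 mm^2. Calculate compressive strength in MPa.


CS = 51504 / 1423 = 36.2 MPa

36.2


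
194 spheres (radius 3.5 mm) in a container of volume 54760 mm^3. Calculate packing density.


V_sphere = 4/3*pi*3.5^3 = 179.5944 mm^3
Total V = 194*179.5944 = 34841.3136 mm^3
PD = 34841.3136 / 54760 = 0.636

0.636


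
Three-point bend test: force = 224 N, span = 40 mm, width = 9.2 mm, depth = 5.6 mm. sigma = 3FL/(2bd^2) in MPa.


sigma = 3*224*40/(2*9.2*5.6^2) = 46.6 MPa

46.6


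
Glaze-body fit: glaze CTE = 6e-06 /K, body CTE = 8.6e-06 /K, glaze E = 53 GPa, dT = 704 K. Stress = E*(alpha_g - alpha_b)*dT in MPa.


Stress = 53*1000*(6e-06 - 8.6e-06)*704 = -97.0 MPa

-97.0


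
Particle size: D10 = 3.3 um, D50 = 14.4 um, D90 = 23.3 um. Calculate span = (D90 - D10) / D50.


Span = (23.3 - 3.3) / 14.4 = 20.0 / 14.4 = 1.389

1.389


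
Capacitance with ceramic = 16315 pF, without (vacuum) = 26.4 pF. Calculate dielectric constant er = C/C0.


er = 16315 / 26.4 = 617.99

617.99


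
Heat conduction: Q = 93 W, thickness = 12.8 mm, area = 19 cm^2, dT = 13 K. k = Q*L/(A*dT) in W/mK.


k = 93*12.8/1000/(19/10000*13) = 48.19 W/mK

48.19


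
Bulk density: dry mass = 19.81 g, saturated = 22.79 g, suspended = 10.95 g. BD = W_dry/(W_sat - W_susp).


BD = 19.81 / (22.79 - 10.95) = 19.81 / 11.84 = 1.673 g/cm^3

1.673


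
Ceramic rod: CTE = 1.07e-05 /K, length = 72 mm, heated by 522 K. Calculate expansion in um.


dL = 1.07e-05 * 72 * 522 * 1000 = 402.149 um

402.149


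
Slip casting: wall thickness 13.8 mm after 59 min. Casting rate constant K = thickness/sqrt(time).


K = 13.8 / sqrt(59) = 13.8 / 7.6811 = 1.797 mm/min^0.5

1.797


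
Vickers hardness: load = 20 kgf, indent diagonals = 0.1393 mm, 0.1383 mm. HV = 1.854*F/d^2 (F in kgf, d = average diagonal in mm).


d_avg = (0.1393+0.1383)/2 = 0.1388 mm
HV = 1.854*20/0.1388^2 = 1925

1925


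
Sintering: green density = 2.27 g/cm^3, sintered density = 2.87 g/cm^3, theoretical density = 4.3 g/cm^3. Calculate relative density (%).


Relative = 2.87 / 4.3 * 100 = 66.7%

66.7


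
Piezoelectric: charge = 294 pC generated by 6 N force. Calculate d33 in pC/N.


d33 = 294 / 6 = 49.0 pC/N

49.0


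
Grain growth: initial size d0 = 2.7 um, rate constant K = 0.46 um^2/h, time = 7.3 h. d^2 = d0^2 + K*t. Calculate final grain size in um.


d^2 = 2.7^2 + 0.46*7.3 = 10.648
d = sqrt(10.648) = 3.26 um

3.26


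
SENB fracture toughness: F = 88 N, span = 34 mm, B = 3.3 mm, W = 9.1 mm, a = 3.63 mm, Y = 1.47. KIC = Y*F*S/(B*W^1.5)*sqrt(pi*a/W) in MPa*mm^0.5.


KIC = 1.47*88*34/(3.3*9.1^1.5)*sqrt(pi*3.63/9.1) = 54.35

54.35


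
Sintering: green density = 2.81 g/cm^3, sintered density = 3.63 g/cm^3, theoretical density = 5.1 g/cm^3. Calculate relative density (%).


Relative = 3.63 / 5.1 * 100 = 71.2%

71.2


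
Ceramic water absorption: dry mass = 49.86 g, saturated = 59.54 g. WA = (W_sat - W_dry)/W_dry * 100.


WA = (59.54 - 49.86) / 49.86 * 100 = 19.41%

19.41


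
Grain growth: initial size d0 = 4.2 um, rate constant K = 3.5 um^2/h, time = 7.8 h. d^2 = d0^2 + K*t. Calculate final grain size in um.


d^2 = 4.2^2 + 3.5*7.8 = 44.94
d = sqrt(44.94) = 6.7 um

6.7


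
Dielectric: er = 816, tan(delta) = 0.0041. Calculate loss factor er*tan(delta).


Loss = 816 * 0.0041 = 3.346

3.346


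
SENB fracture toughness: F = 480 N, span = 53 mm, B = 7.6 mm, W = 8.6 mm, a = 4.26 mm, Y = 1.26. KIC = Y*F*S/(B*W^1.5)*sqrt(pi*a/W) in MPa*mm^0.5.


KIC = 1.26*480*53/(7.6*8.6^1.5)*sqrt(pi*4.26/8.6) = 208.62

208.62


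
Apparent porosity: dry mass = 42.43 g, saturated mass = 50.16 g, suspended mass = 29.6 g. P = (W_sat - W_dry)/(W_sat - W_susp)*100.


P = (50.16 - 42.43) / (50.16 - 29.6) * 100 = 7.73 / 20.56 * 100 = 37.6%

37.6


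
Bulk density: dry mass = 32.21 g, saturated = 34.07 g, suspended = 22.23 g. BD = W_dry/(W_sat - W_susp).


BD = 32.21 / (34.07 - 22.23) = 32.21 / 11.84 = 2.72 g/cm^3

2.72


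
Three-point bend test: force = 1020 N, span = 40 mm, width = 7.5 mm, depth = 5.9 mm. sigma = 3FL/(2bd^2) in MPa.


sigma = 3*1020*40/(2*7.5*5.9^2) = 234.4 MPa

234.4


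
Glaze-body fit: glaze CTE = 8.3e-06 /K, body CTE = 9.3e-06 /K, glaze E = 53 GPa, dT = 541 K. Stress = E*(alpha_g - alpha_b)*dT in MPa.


Stress = 53*1000*(8.3e-06 - 9.3e-06)*541 = -28.7 MPa

-28.7


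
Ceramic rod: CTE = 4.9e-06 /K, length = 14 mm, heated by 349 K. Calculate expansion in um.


dL = 4.9e-06 * 14 * 349 * 1000 = 23.941 um

23.941


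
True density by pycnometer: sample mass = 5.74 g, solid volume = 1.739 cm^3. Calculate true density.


TD = 5.74 / 1.739 = 3.301 g/cm^3

3.301


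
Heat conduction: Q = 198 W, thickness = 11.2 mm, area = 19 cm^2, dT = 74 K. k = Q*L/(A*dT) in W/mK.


k = 198*11.2/1000/(19/10000*74) = 15.77 W/mK

15.77


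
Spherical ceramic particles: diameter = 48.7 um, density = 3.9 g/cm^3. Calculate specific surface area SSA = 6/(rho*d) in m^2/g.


SSA = 6 / (3.9 * 48.7) = 0.032 m^2/g

0.032


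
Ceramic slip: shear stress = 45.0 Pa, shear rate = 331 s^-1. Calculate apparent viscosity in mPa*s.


eta = tau/gamma * 1000 = 45.0/331 * 1000 = 136.0 mPa*s

136.0


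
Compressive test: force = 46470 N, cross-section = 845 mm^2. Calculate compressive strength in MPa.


CS = 46470 / 845 = 55.0 MPa

55.0


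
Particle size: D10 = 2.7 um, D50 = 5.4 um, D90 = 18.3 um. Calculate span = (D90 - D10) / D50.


Span = (18.3 - 2.7) / 5.4 = 15.6 / 5.4 = 2.889

2.889


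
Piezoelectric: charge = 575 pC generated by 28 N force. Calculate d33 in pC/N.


d33 = 575 / 28 = 20.5 pC/N

20.5


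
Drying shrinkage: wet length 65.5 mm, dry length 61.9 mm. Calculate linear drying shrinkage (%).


DS = (65.5 - 61.9) / 65.5 * 100 = 5.5%

5.5


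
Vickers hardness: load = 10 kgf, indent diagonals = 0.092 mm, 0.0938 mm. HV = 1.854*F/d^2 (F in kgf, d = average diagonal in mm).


d_avg = (0.092+0.0938)/2 = 0.0929 mm
HV = 1.854*10/0.0929^2 = 2148

2148


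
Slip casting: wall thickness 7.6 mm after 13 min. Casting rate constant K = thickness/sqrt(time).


K = 7.6 / sqrt(13) = 7.6 / 3.6056 = 2.108 mm/min^0.5

2.108


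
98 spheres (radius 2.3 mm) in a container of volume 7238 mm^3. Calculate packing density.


V_sphere = 4/3*pi*2.3^3 = 50.965 mm^3
Total V = 98*50.965 = 4994.57 mm^3
PD = 4994.57 / 7238 = 0.69

0.69


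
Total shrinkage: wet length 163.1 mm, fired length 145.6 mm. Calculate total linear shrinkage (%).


TS = (163.1 - 145.6) / 163.1 * 100 = 10.73%

10.73


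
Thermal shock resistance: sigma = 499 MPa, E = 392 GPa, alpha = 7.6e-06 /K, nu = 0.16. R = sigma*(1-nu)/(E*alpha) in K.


R = 499*(1-0.16)/(392*1000*7.6e-06) = 141 K

141


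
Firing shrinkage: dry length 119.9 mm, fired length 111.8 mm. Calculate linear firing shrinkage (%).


FS = (119.9 - 111.8) / 119.9 * 100 = 6.76%

6.76


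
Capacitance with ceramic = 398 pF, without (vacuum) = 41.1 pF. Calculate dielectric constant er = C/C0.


er = 398 / 41.1 = 9.68

9.68


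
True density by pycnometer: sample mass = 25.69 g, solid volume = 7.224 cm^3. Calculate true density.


TD = 25.69 / 7.224 = 3.556 g/cm^3

3.556


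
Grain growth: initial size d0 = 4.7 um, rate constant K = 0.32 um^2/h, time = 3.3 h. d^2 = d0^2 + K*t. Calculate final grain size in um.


d^2 = 4.7^2 + 0.32*3.3 = 23.146
d = sqrt(23.146) = 4.81 um

4.81


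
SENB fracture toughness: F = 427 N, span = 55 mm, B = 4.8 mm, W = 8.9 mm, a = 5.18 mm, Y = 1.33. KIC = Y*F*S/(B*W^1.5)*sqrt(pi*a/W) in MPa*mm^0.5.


KIC = 1.33*427*55/(4.8*8.9^1.5)*sqrt(pi*5.18/8.9) = 331.41

331.41


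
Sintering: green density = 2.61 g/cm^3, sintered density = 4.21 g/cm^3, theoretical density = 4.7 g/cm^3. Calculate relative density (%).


Relative = 4.21 / 4.7 * 100 = 89.6%

89.6


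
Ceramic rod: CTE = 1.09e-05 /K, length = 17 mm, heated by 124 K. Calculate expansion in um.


dL = 1.09e-05 * 17 * 124 * 1000 = 22.977 um

22.977


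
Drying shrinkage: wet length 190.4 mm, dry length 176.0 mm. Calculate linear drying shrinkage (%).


DS = (190.4 - 176.0) / 190.4 * 100 = 7.56%

7.56


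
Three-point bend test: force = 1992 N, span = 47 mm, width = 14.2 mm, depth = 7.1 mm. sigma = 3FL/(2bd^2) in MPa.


sigma = 3*1992*47/(2*14.2*7.1^2) = 196.2 MPa

196.2


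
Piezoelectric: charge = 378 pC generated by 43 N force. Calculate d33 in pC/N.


d33 = 378 / 43 = 8.8 pC/N

8.8


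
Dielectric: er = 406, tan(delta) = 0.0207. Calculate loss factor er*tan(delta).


Loss = 406 * 0.0207 = 8.404

8.404


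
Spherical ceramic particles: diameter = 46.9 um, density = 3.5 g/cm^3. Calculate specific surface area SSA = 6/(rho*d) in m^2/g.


SSA = 6 / (3.5 * 46.9) = 0.037 m^2/g

0.037


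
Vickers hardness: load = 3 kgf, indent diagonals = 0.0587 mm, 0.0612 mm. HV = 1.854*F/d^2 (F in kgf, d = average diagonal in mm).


d_avg = (0.0587+0.0612)/2 = 0.05995 mm
HV = 1.854*3/0.05995^2 = 1548

1548


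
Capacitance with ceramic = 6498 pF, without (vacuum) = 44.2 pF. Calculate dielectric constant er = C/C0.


er = 6498 / 44.2 = 147.01

147.01


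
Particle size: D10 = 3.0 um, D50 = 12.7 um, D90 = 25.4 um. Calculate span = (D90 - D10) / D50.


Span = (25.4 - 3.0) / 12.7 = 22.4 / 12.7 = 1.764

1.764


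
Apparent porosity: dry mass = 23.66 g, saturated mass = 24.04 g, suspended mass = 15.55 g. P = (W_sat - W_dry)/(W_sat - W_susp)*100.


P = (24.04 - 23.66) / (24.04 - 15.55) * 100 = 0.38 / 8.49 * 100 = 4.5%

4.5


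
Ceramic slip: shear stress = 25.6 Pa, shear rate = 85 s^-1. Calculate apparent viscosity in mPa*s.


eta = tau/gamma * 1000 = 25.6/85 * 1000 = 301.2 mPa*s

301.2


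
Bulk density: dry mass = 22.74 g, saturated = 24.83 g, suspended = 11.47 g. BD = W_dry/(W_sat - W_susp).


BD = 22.74 / (24.83 - 11.47) = 22.74 / 13.36 = 1.702 g/cm^3

1.702


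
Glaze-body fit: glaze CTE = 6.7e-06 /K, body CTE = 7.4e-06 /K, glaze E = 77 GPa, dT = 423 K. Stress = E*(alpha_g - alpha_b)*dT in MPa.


Stress = 77*1000*(6.7e-06 - 7.4e-06)*423 = -22.8 MPa

-22.8


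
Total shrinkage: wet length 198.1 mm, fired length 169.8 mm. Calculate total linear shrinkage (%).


TS = (198.1 - 169.8) / 198.1 * 100 = 14.29%

14.29


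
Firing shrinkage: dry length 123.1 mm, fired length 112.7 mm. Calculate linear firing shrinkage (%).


FS = (123.1 - 112.7) / 123.1 * 100 = 8.45%

8.45


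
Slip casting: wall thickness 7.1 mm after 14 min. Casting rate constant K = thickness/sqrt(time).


K = 7.1 / sqrt(14) = 7.1 / 3.7417 = 1.898 mm/min^0.5

1.898


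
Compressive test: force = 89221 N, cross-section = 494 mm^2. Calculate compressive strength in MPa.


CS = 89221 / 494 = 180.6 MPa

180.6


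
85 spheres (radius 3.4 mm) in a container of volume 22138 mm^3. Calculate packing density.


V_sphere = 4/3*pi*3.4^3 = 164.6362 mm^3
Total V = 85*164.6362 = 13994.077 mm^3
PD = 13994.077 / 22138 = 0.632

0.632


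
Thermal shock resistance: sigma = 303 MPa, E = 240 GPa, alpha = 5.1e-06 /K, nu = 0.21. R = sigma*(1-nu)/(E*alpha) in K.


R = 303*(1-0.21)/(240*1000*5.1e-06) = 196 K

196


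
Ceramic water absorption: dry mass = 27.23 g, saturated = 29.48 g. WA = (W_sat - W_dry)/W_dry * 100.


WA = (29.48 - 27.23) / 27.23 * 100 = 8.26%

8.26


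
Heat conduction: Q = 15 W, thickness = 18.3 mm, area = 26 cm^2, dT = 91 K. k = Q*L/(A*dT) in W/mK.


k = 15*18.3/1000/(26/10000*91) = 1.16 W/mK

1.16


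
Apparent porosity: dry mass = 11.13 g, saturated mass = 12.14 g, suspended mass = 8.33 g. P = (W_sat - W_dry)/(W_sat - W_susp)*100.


P = (12.14 - 11.13) / (12.14 - 8.33) * 100 = 1.01 / 3.81 * 100 = 26.5%

26.5


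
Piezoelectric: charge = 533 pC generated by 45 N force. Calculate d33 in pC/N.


d33 = 533 / 45 = 11.8 pC/N

11.8


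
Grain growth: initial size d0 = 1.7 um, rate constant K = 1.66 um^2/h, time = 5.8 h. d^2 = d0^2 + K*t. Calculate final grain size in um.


d^2 = 1.7^2 + 1.66*5.8 = 12.518
d = sqrt(12.518) = 3.54 um

3.54


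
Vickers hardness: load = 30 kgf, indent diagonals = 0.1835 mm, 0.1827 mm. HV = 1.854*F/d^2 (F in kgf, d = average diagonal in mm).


d_avg = (0.1835+0.1827)/2 = 0.1831 mm
HV = 1.854*30/0.1831^2 = 1659

1659


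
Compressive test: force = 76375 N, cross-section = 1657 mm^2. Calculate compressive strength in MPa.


CS = 76375 / 1657 = 46.1 MPa

46.1


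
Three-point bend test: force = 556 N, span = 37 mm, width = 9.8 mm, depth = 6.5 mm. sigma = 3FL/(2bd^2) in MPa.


sigma = 3*556*37/(2*9.8*6.5^2) = 74.5 MPa

74.5


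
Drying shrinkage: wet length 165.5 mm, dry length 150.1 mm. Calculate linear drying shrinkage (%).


DS = (165.5 - 150.1) / 165.5 * 100 = 9.31%

9.31


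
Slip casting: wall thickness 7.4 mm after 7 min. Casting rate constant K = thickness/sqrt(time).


K = 7.4 / sqrt(7) = 7.4 / 2.6458 = 2.797 mm/min^0.5

2.797


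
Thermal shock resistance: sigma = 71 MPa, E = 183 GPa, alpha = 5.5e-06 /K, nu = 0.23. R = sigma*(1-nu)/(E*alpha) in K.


R = 71*(1-0.23)/(183*1000*5.5e-06) = 54 K

54


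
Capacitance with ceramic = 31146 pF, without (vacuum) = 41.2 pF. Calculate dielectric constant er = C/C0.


er = 31146 / 41.2 = 755.97

755.97


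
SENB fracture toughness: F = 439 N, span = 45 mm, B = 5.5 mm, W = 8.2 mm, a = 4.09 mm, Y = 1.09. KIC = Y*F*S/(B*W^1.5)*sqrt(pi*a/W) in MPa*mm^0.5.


KIC = 1.09*439*45/(5.5*8.2^1.5)*sqrt(pi*4.09/8.2) = 208.71

208.71


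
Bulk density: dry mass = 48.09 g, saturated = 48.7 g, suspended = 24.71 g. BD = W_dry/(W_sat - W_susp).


BD = 48.09 / (48.7 - 24.71) = 48.09 / 23.99 = 2.005 g/cm^3

2.005


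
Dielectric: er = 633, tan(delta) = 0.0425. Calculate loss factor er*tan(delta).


Loss = 633 * 0.0425 = 26.903

26.903


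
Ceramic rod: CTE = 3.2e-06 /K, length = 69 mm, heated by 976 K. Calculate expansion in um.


dL = 3.2e-06 * 69 * 976 * 1000 = 215.501 um

215.501


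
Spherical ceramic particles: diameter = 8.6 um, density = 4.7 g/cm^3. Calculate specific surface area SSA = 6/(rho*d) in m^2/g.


SSA = 6 / (4.7 * 8.6) = 0.148 m^2/g

0.148


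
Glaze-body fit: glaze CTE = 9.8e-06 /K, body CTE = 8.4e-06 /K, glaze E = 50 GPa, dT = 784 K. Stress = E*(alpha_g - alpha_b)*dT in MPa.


Stress = 50*1000*(9.8e-06 - 8.4e-06)*784 = 54.9 MPa

54.9


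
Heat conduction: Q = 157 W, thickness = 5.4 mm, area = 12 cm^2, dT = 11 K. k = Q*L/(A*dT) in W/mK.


k = 157*5.4/1000/(12/10000*11) = 64.23 W/mK

64.23


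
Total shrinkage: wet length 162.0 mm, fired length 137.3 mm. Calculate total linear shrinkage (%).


TS = (162.0 - 137.3) / 162.0 * 100 = 15.25%

15.25


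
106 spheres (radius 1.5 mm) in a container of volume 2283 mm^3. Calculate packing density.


V_sphere = 4/3*pi*1.5^3 = 14.1372 mm^3
Total V = 106*14.1372 = 1498.5432 mm^3
PD = 1498.5432 / 2283 = 0.656

0.656


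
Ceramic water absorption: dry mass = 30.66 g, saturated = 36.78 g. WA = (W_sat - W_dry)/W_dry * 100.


WA = (36.78 - 30.66) / 30.66 * 100 = 19.96%

19.96


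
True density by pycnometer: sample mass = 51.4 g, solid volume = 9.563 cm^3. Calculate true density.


TD = 51.4 / 9.563 = 5.375 g/cm^3

5.375


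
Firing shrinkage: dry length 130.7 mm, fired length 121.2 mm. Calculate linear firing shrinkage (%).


FS = (130.7 - 121.2) / 130.7 * 100 = 7.27%

7.27


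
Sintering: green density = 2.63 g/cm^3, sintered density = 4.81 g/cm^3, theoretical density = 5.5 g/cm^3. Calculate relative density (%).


Relative = 4.81 / 5.5 * 100 = 87.5%

87.5


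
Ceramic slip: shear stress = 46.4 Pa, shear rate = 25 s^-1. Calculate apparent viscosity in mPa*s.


eta = tau/gamma * 1000 = 46.4/25 * 1000 = 1856.0 mPa*s

1856.0
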